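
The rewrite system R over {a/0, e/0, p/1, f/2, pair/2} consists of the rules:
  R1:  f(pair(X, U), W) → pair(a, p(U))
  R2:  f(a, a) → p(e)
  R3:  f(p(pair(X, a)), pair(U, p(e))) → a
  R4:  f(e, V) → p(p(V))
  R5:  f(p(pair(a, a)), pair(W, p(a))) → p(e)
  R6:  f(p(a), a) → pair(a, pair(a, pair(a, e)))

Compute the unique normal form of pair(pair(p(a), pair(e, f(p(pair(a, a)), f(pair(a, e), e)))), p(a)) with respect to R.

pair(pair(p(a), pair(e, a)), p(a))

1. pair(pair(p(a), pair(e, f(p(pair(a, a)), f(pair(a, e), e)))), p(a))  →  pair(pair(p(a), pair(e, f(p(pair(a, a)), pair(a, p(e))))), p(a))   [R1 at 1.2.2.2]
2. pair(pair(p(a), pair(e, f(p(pair(a, a)), pair(a, p(e))))), p(a))  →  pair(pair(p(a), pair(e, a)), p(a))   [R3 at 1.2.2]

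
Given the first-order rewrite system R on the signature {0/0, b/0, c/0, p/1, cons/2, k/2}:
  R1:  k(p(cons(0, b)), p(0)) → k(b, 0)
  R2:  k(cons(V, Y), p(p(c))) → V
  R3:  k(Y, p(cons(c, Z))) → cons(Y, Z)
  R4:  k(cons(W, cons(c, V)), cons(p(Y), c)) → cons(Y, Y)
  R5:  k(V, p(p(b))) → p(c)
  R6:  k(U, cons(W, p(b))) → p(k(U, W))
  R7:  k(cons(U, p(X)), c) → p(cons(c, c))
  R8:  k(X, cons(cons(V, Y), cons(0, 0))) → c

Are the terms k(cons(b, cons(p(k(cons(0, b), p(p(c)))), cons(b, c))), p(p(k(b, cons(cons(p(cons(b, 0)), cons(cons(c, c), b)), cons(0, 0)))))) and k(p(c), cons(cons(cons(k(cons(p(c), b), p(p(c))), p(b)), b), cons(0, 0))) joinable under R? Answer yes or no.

Reduce t₁ = k(cons(b, cons(p(k(cons(0, b), p(p(c)))), cons(b, c))), p(p(k(b, cons(cons(p(cons(b, 0)), cons(cons(c, c), b)), cons(0, 0)))))):
1. k(cons(b, cons(p(k(cons(0, b), p(p(c)))), cons(b, c))), p(p(k(b, cons(cons(p(cons(b, 0)), cons(cons(c, c), b)), cons(0, 0))))))  →  k(cons(b, cons(p(0), cons(b, c))), p(p(k(b, cons(cons(p(cons(b, 0)), cons(cons(c, c), b)), cons(0, 0))))))   [R2 at 1.2.1.1]
2. k(cons(b, cons(p(0), cons(b, c))), p(p(k(b, cons(cons(p(cons(b, 0)), cons(cons(c, c), b)), cons(0, 0))))))  →  k(cons(b, cons(p(0), cons(b, c))), p(p(c)))   [R8 at 2.1.1]
3. k(cons(b, cons(p(0), cons(b, c))), p(p(c)))  →  b   [R2 at ε]

Reduce t₂ = k(p(c), cons(cons(cons(k(cons(p(c), b), p(p(c))), p(b)), b), cons(0, 0))):
1. k(p(c), cons(cons(cons(k(cons(p(c), b), p(p(c))), p(b)), b), cons(0, 0)))  →  c   [R8 at ε]

no — NF(t₁) = b, NF(t₂) = c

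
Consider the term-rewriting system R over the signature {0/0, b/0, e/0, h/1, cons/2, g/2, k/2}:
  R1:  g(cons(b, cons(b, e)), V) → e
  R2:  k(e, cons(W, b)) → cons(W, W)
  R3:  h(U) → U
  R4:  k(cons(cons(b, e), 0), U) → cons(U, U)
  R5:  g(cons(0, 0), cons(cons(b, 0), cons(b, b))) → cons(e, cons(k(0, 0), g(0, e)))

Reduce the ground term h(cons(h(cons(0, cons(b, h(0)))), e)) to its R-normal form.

1. h(cons(h(cons(0, cons(b, h(0)))), e))  →  cons(h(cons(0, cons(b, h(0)))), e)   [R3 at ε]
2. cons(h(cons(0, cons(b, h(0)))), e)  →  cons(cons(0, cons(b, h(0))), e)   [R3 at 1]
3. cons(cons(0, cons(b, h(0))), e)  →  cons(cons(0, cons(b, 0)), e)   [R3 at 1.2.2]

cons(cons(0, cons(b, 0)), e)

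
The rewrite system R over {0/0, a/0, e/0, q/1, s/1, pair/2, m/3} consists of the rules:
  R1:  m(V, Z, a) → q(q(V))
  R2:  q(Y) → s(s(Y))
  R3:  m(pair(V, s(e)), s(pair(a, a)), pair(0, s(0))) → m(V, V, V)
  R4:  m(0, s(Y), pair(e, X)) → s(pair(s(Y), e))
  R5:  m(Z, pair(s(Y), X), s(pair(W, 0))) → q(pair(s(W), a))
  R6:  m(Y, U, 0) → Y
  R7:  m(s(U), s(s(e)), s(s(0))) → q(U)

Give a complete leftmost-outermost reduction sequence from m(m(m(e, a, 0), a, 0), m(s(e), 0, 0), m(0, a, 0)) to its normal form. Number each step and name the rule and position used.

1. m(m(m(e, a, 0), a, 0), m(s(e), 0, 0), m(0, a, 0))  →  m(m(e, a, 0), m(s(e), 0, 0), m(0, a, 0))   [R6 at 1]
2. m(m(e, a, 0), m(s(e), 0, 0), m(0, a, 0))  →  m(e, m(s(e), 0, 0), m(0, a, 0))   [R6 at 1]
3. m(e, m(s(e), 0, 0), m(0, a, 0))  →  m(e, s(e), m(0, a, 0))   [R6 at 2]
4. m(e, s(e), m(0, a, 0))  →  m(e, s(e), 0)   [R6 at 3]
5. m(e, s(e), 0)  →  e   [R6 at ε]

e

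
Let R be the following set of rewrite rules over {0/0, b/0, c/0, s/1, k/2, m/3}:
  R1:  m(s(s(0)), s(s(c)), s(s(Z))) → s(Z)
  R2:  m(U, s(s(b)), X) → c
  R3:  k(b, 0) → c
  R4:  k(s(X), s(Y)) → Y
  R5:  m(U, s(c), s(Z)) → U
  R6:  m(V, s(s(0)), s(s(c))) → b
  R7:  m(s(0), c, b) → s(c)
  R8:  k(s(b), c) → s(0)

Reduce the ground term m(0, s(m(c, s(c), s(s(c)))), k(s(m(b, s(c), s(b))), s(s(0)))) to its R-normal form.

1. m(0, s(m(c, s(c), s(s(c)))), k(s(m(b, s(c), s(b))), s(s(0))))  →  m(0, s(c), k(s(m(b, s(c), s(b))), s(s(0))))   [R5 at 2.1]
2. m(0, s(c), k(s(m(b, s(c), s(b))), s(s(0))))  →  m(0, s(c), s(0))   [R4 at 3]
3. m(0, s(c), s(0))  →  0   [R5 at ε]

0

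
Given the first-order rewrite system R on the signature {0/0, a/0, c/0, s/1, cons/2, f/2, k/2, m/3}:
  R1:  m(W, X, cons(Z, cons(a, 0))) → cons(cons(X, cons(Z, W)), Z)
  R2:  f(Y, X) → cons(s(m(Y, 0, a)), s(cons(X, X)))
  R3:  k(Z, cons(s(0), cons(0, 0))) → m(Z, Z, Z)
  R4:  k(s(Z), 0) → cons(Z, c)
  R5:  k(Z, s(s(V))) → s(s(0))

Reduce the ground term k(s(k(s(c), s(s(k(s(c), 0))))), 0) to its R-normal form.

1. k(s(k(s(c), s(s(k(s(c), 0))))), 0)  →  cons(k(s(c), s(s(k(s(c), 0)))), c)   [R4 at ε]
2. cons(k(s(c), s(s(k(s(c), 0)))), c)  →  cons(s(s(0)), c)   [R5 at 1]

cons(s(s(0)), c)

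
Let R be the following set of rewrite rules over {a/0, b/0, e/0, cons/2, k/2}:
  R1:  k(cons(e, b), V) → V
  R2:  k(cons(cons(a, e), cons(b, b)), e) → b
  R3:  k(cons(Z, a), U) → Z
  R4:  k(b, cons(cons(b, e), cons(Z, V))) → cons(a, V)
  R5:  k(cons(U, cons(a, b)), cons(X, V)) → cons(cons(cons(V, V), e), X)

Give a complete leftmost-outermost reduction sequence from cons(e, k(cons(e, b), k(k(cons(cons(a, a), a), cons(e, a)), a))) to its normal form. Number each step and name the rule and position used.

1. cons(e, k(cons(e, b), k(k(cons(cons(a, a), a), cons(e, a)), a)))  →  cons(e, k(k(cons(cons(a, a), a), cons(e, a)), a))   [R1 at 2]
2. cons(e, k(k(cons(cons(a, a), a), cons(e, a)), a))  →  cons(e, k(cons(a, a), a))   [R3 at 2.1]
3. cons(e, k(cons(a, a), a))  →  cons(e, a)   [R3 at 2]

cons(e, a)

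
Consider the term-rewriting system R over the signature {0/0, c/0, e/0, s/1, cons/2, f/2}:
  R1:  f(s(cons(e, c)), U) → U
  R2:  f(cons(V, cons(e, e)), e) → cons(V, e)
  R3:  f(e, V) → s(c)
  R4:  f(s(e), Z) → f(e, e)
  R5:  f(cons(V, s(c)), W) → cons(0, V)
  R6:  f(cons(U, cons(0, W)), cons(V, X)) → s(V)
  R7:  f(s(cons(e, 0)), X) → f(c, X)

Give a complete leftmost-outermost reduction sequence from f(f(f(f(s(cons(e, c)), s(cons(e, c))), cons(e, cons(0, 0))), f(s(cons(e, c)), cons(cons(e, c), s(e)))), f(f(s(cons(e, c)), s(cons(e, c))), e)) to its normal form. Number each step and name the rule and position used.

1. f(f(f(f(s(cons(e, c)), s(cons(e, c))), cons(e, cons(0, 0))), f(s(cons(e, c)), cons(cons(e, c), s(e)))), f(f(s(cons(e, c)), s(cons(e, c))), e))  →  f(f(f(s(cons(e, c)), cons(e, cons(0, 0))), f(s(cons(e, c)), cons(cons(e, c), s(e)))), f(f(s(cons(e, c)), s(cons(e, c))), e))   [R1 at 1.1.1]
2. f(f(f(s(cons(e, c)), cons(e, cons(0, 0))), f(s(cons(e, c)), cons(cons(e, c), s(e)))), f(f(s(cons(e, c)), s(cons(e, c))), e))  →  f(f(cons(e, cons(0, 0)), f(s(cons(e, c)), cons(cons(e, c), s(e)))), f(f(s(cons(e, c)), s(cons(e, c))), e))   [R1 at 1.1]
3. f(f(cons(e, cons(0, 0)), f(s(cons(e, c)), cons(cons(e, c), s(e)))), f(f(s(cons(e, c)), s(cons(e, c))), e))  →  f(f(cons(e, cons(0, 0)), cons(cons(e, c), s(e))), f(f(s(cons(e, c)), s(cons(e, c))), e))   [R1 at 1.2]
4. f(f(cons(e, cons(0, 0)), cons(cons(e, c), s(e))), f(f(s(cons(e, c)), s(cons(e, c))), e))  →  f(s(cons(e, c)), f(f(s(cons(e, c)), s(cons(e, c))), e))   [R6 at 1]
5. f(s(cons(e, c)), f(f(s(cons(e, c)), s(cons(e, c))), e))  →  f(f(s(cons(e, c)), s(cons(e, c))), e)   [R1 at ε]
6. f(f(s(cons(e, c)), s(cons(e, c))), e)  →  f(s(cons(e, c)), e)   [R1 at 1]
7. f(s(cons(e, c)), e)  →  e   [R1 at ε]

e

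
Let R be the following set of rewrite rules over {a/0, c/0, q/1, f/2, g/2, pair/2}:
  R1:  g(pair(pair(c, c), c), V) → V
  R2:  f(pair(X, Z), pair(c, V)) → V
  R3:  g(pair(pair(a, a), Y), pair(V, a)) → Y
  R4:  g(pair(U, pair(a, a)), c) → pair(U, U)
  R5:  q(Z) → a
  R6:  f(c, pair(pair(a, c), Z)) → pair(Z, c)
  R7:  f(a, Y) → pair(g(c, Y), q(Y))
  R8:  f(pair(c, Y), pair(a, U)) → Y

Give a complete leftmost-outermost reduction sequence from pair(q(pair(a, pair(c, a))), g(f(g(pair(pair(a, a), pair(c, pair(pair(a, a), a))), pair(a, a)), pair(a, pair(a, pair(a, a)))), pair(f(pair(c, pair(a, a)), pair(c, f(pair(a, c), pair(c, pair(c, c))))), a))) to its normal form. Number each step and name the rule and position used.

1. pair(q(pair(a, pair(c, a))), g(f(g(pair(pair(a, a), pair(c, pair(pair(a, a), a))), pair(a, a)), pair(a, pair(a, pair(a, a)))), pair(f(pair(c, pair(a, a)), pair(c, f(pair(a, c), pair(c, pair(c, c))))), a)))  →  pair(a, g(f(g(pair(pair(a, a), pair(c, pair(pair(a, a), a))), pair(a, a)), pair(a, pair(a, pair(a, a)))), pair(f(pair(c, pair(a, a)), pair(c, f(pair(a, c), pair(c, pair(c, c))))), a)))   [R5 at 1]
2. pair(a, g(f(g(pair(pair(a, a), pair(c, pair(pair(a, a), a))), pair(a, a)), pair(a, pair(a, pair(a, a)))), pair(f(pair(c, pair(a, a)), pair(c, f(pair(a, c), pair(c, pair(c, c))))), a)))  →  pair(a, g(f(pair(c, pair(pair(a, a), a)), pair(a, pair(a, pair(a, a)))), pair(f(pair(c, pair(a, a)), pair(c, f(pair(a, c), pair(c, pair(c, c))))), a)))   [R3 at 2.1.1]
3. pair(a, g(f(pair(c, pair(pair(a, a), a)), pair(a, pair(a, pair(a, a)))), pair(f(pair(c, pair(a, a)), pair(c, f(pair(a, c), pair(c, pair(c, c))))), a)))  →  pair(a, g(pair(pair(a, a), a), pair(f(pair(c, pair(a, a)), pair(c, f(pair(a, c), pair(c, pair(c, c))))), a)))   [R8 at 2.1]
4. pair(a, g(pair(pair(a, a), a), pair(f(pair(c, pair(a, a)), pair(c, f(pair(a, c), pair(c, pair(c, c))))), a)))  →  pair(a, a)   [R3 at 2]

pair(a, a)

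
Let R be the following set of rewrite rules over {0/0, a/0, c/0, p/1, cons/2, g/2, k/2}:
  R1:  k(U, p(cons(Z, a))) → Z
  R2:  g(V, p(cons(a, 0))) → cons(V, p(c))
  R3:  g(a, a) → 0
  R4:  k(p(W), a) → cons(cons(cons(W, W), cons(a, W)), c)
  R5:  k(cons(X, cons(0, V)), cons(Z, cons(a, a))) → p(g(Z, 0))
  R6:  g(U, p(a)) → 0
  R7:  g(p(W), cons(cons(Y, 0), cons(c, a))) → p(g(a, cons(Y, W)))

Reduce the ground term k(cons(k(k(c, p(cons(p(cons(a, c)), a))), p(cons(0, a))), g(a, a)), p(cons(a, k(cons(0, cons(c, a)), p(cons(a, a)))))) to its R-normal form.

a

1. k(cons(k(k(c, p(cons(p(cons(a, c)), a))), p(cons(0, a))), g(a, a)), p(cons(a, k(cons(0, cons(c, a)), p(cons(a, a))))))  →  k(cons(0, g(a, a)), p(cons(a, k(cons(0, cons(c, a)), p(cons(a, a))))))   [R1 at 1.1]
2. k(cons(0, g(a, a)), p(cons(a, k(cons(0, cons(c, a)), p(cons(a, a))))))  →  k(cons(0, 0), p(cons(a, k(cons(0, cons(c, a)), p(cons(a, a))))))   [R3 at 1.2]
3. k(cons(0, 0), p(cons(a, k(cons(0, cons(c, a)), p(cons(a, a))))))  →  k(cons(0, 0), p(cons(a, a)))   [R1 at 2.1.2]
4. k(cons(0, 0), p(cons(a, a)))  →  a   [R1 at ε]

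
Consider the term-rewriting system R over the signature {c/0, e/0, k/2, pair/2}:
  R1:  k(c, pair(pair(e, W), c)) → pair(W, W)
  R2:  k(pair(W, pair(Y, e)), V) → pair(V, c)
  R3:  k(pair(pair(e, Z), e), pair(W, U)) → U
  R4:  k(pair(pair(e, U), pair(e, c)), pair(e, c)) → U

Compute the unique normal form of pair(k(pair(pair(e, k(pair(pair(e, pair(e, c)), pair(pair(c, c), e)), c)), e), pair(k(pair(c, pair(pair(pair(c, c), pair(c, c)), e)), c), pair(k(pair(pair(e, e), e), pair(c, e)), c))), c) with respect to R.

pair(pair(e, c), c)

1. pair(k(pair(pair(e, k(pair(pair(e, pair(e, c)), pair(pair(c, c), e)), c)), e), pair(k(pair(c, pair(pair(pair(c, c), pair(c, c)), e)), c), pair(k(pair(pair(e, e), e), pair(c, e)), c))), c)  →  pair(pair(k(pair(pair(e, e), e), pair(c, e)), c), c)   [R3 at 1]
2. pair(pair(k(pair(pair(e, e), e), pair(c, e)), c), c)  →  pair(pair(e, c), c)   [R3 at 1.1]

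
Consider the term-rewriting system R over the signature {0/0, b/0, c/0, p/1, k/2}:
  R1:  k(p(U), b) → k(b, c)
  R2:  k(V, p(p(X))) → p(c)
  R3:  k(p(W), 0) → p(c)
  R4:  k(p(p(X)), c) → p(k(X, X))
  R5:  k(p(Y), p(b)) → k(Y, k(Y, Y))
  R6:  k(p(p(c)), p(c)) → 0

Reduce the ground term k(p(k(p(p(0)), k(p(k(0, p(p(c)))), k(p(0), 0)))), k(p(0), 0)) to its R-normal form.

0

1. k(p(k(p(p(0)), k(p(k(0, p(p(c)))), k(p(0), 0)))), k(p(0), 0))  →  k(p(k(p(p(0)), k(p(p(c)), k(p(0), 0)))), k(p(0), 0))   [R2 at 1.1.2.1.1]
2. k(p(k(p(p(0)), k(p(p(c)), k(p(0), 0)))), k(p(0), 0))  →  k(p(k(p(p(0)), k(p(p(c)), p(c)))), k(p(0), 0))   [R3 at 1.1.2.2]
3. k(p(k(p(p(0)), k(p(p(c)), p(c)))), k(p(0), 0))  →  k(p(k(p(p(0)), 0)), k(p(0), 0))   [R6 at 1.1.2]
4. k(p(k(p(p(0)), 0)), k(p(0), 0))  →  k(p(p(c)), k(p(0), 0))   [R3 at 1.1]
5. k(p(p(c)), k(p(0), 0))  →  k(p(p(c)), p(c))   [R3 at 2]
6. k(p(p(c)), p(c))  →  0   [R6 at ε]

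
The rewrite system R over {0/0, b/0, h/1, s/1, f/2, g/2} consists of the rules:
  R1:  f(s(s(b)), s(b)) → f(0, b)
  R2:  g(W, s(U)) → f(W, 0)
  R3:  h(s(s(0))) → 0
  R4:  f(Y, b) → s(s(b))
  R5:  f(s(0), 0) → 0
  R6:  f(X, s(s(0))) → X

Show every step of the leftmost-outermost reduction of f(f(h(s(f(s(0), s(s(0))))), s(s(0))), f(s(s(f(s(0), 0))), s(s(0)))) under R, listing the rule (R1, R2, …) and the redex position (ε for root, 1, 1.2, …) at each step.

1. f(f(h(s(f(s(0), s(s(0))))), s(s(0))), f(s(s(f(s(0), 0))), s(s(0))))  →  f(h(s(f(s(0), s(s(0))))), f(s(s(f(s(0), 0))), s(s(0))))   [R6 at 1]
2. f(h(s(f(s(0), s(s(0))))), f(s(s(f(s(0), 0))), s(s(0))))  →  f(h(s(s(0))), f(s(s(f(s(0), 0))), s(s(0))))   [R6 at 1.1.1]
3. f(h(s(s(0))), f(s(s(f(s(0), 0))), s(s(0))))  →  f(0, f(s(s(f(s(0), 0))), s(s(0))))   [R3 at 1]
4. f(0, f(s(s(f(s(0), 0))), s(s(0))))  →  f(0, s(s(f(s(0), 0))))   [R6 at 2]
5. f(0, s(s(f(s(0), 0))))  →  f(0, s(s(0)))   [R5 at 2.1.1]
6. f(0, s(s(0)))  →  0   [R6 at ε]

0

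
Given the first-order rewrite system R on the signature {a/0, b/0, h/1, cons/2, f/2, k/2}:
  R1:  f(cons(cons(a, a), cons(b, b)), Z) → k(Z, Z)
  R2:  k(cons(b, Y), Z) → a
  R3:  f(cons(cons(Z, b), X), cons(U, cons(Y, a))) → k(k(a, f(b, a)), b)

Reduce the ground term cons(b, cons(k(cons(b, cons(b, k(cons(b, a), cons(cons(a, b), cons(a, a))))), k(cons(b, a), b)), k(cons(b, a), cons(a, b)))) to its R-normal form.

cons(b, cons(a, a))

1. cons(b, cons(k(cons(b, cons(b, k(cons(b, a), cons(cons(a, b), cons(a, a))))), k(cons(b, a), b)), k(cons(b, a), cons(a, b))))  →  cons(b, cons(a, k(cons(b, a), cons(a, b))))   [R2 at 2.1]
2. cons(b, cons(a, k(cons(b, a), cons(a, b))))  →  cons(b, cons(a, a))   [R2 at 2.2]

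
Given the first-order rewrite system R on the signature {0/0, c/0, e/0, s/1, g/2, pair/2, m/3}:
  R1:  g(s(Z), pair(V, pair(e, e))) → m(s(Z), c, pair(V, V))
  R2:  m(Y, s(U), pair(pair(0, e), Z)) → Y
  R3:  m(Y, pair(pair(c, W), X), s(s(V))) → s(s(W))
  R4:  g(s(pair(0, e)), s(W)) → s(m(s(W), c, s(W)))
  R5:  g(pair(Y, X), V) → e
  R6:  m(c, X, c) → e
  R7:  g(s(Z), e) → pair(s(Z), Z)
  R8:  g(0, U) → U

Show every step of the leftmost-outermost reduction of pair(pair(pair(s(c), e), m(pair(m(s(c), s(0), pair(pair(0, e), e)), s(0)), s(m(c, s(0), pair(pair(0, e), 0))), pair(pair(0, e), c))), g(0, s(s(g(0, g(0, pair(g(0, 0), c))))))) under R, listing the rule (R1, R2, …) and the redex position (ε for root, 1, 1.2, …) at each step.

1. pair(pair(pair(s(c), e), m(pair(m(s(c), s(0), pair(pair(0, e), e)), s(0)), s(m(c, s(0), pair(pair(0, e), 0))), pair(pair(0, e), c))), g(0, s(s(g(0, g(0, pair(g(0, 0), c)))))))  →  pair(pair(pair(s(c), e), pair(m(s(c), s(0), pair(pair(0, e), e)), s(0))), g(0, s(s(g(0, g(0, pair(g(0, 0), c)))))))   [R2 at 1.2]
2. pair(pair(pair(s(c), e), pair(m(s(c), s(0), pair(pair(0, e), e)), s(0))), g(0, s(s(g(0, g(0, pair(g(0, 0), c)))))))  →  pair(pair(pair(s(c), e), pair(s(c), s(0))), g(0, s(s(g(0, g(0, pair(g(0, 0), c)))))))   [R2 at 1.2.1]
3. pair(pair(pair(s(c), e), pair(s(c), s(0))), g(0, s(s(g(0, g(0, pair(g(0, 0), c)))))))  →  pair(pair(pair(s(c), e), pair(s(c), s(0))), s(s(g(0, g(0, pair(g(0, 0), c))))))   [R8 at 2]
4. pair(pair(pair(s(c), e), pair(s(c), s(0))), s(s(g(0, g(0, pair(g(0, 0), c))))))  →  pair(pair(pair(s(c), e), pair(s(c), s(0))), s(s(g(0, pair(g(0, 0), c)))))   [R8 at 2.1.1]
5. pair(pair(pair(s(c), e), pair(s(c), s(0))), s(s(g(0, pair(g(0, 0), c)))))  →  pair(pair(pair(s(c), e), pair(s(c), s(0))), s(s(pair(g(0, 0), c))))   [R8 at 2.1.1]
6. pair(pair(pair(s(c), e), pair(s(c), s(0))), s(s(pair(g(0, 0), c))))  →  pair(pair(pair(s(c), e), pair(s(c), s(0))), s(s(pair(0, c))))   [R8 at 2.1.1.1]

pair(pair(pair(s(c), e), pair(s(c), s(0))), s(s(pair(0, c))))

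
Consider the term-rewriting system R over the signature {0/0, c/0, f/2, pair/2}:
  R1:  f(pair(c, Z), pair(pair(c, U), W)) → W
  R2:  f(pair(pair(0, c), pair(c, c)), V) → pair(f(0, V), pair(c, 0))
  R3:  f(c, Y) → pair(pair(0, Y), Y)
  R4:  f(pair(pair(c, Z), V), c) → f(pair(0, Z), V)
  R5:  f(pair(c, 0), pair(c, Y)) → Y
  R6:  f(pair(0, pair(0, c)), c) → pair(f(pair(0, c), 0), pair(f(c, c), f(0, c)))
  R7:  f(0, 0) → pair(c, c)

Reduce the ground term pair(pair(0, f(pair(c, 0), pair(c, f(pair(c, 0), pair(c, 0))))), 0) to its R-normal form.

pair(pair(0, 0), 0)

1. pair(pair(0, f(pair(c, 0), pair(c, f(pair(c, 0), pair(c, 0))))), 0)  →  pair(pair(0, f(pair(c, 0), pair(c, 0))), 0)   [R5 at 1.2]
2. pair(pair(0, f(pair(c, 0), pair(c, 0))), 0)  →  pair(pair(0, 0), 0)   [R5 at 1.2]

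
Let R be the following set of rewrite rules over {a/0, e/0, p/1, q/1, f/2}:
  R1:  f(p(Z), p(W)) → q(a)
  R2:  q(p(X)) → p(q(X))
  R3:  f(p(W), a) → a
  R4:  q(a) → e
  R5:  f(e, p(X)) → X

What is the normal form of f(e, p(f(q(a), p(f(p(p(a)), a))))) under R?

a

1. f(e, p(f(q(a), p(f(p(p(a)), a)))))  →  f(q(a), p(f(p(p(a)), a)))   [R5 at ε]
2. f(q(a), p(f(p(p(a)), a)))  →  f(e, p(f(p(p(a)), a)))   [R4 at 1]
3. f(e, p(f(p(p(a)), a)))  →  f(p(p(a)), a)   [R5 at ε]
4. f(p(p(a)), a)  →  a   [R3 at ε]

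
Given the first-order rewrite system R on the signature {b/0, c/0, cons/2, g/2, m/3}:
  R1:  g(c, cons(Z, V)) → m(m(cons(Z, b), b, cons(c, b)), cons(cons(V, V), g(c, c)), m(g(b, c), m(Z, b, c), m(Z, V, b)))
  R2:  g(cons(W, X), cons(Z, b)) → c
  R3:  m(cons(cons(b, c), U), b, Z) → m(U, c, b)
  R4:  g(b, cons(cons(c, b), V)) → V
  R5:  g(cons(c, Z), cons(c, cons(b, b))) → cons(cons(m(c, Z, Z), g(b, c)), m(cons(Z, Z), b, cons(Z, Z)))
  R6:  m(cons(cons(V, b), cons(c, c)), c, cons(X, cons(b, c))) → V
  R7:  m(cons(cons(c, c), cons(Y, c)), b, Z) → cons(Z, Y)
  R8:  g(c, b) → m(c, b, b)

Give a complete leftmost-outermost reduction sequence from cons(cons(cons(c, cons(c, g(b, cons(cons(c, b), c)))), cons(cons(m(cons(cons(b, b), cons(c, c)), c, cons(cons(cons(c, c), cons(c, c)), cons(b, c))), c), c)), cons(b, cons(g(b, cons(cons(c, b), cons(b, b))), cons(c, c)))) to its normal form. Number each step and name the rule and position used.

cons(cons(cons(c, cons(c, c)), cons(cons(b, c), c)), cons(b, cons(cons(b, b), cons(c, c))))

1. cons(cons(cons(c, cons(c, g(b, cons(cons(c, b), c)))), cons(cons(m(cons(cons(b, b), cons(c, c)), c, cons(cons(cons(c, c), cons(c, c)), cons(b, c))), c), c)), cons(b, cons(g(b, cons(cons(c, b), cons(b, b))), cons(c, c))))  →  cons(cons(cons(c, cons(c, c)), cons(cons(m(cons(cons(b, b), cons(c, c)), c, cons(cons(cons(c, c), cons(c, c)), cons(b, c))), c), c)), cons(b, cons(g(b, cons(cons(c, b), cons(b, b))), cons(c, c))))   [R4 at 1.1.2.2]
2. cons(cons(cons(c, cons(c, c)), cons(cons(m(cons(cons(b, b), cons(c, c)), c, cons(cons(cons(c, c), cons(c, c)), cons(b, c))), c), c)), cons(b, cons(g(b, cons(cons(c, b), cons(b, b))), cons(c, c))))  →  cons(cons(cons(c, cons(c, c)), cons(cons(b, c), c)), cons(b, cons(g(b, cons(cons(c, b), cons(b, b))), cons(c, c))))   [R6 at 1.2.1.1]
3. cons(cons(cons(c, cons(c, c)), cons(cons(b, c), c)), cons(b, cons(g(b, cons(cons(c, b), cons(b, b))), cons(c, c))))  →  cons(cons(cons(c, cons(c, c)), cons(cons(b, c), c)), cons(b, cons(cons(b, b), cons(c, c))))   [R4 at 2.2.1]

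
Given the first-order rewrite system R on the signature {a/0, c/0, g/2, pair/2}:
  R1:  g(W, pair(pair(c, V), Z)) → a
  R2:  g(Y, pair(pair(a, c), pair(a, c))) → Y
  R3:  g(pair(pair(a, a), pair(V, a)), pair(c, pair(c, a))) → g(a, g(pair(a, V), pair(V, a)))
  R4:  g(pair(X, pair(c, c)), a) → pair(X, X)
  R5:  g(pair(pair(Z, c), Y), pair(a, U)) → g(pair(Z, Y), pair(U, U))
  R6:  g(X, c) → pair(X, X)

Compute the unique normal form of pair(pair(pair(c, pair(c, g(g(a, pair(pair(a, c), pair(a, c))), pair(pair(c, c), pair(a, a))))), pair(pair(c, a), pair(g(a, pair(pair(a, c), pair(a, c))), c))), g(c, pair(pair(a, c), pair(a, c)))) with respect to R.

1. pair(pair(pair(c, pair(c, g(g(a, pair(pair(a, c), pair(a, c))), pair(pair(c, c), pair(a, a))))), pair(pair(c, a), pair(g(a, pair(pair(a, c), pair(a, c))), c))), g(c, pair(pair(a, c), pair(a, c))))  →  pair(pair(pair(c, pair(c, a)), pair(pair(c, a), pair(g(a, pair(pair(a, c), pair(a, c))), c))), g(c, pair(pair(a, c), pair(a, c))))   [R1 at 1.1.2.2]
2. pair(pair(pair(c, pair(c, a)), pair(pair(c, a), pair(g(a, pair(pair(a, c), pair(a, c))), c))), g(c, pair(pair(a, c), pair(a, c))))  →  pair(pair(pair(c, pair(c, a)), pair(pair(c, a), pair(a, c))), g(c, pair(pair(a, c), pair(a, c))))   [R2 at 1.2.2.1]
3. pair(pair(pair(c, pair(c, a)), pair(pair(c, a), pair(a, c))), g(c, pair(pair(a, c), pair(a, c))))  →  pair(pair(pair(c, pair(c, a)), pair(pair(c, a), pair(a, c))), c)   [R2 at 2]

pair(pair(pair(c, pair(c, a)), pair(pair(c, a), pair(a, c))), c)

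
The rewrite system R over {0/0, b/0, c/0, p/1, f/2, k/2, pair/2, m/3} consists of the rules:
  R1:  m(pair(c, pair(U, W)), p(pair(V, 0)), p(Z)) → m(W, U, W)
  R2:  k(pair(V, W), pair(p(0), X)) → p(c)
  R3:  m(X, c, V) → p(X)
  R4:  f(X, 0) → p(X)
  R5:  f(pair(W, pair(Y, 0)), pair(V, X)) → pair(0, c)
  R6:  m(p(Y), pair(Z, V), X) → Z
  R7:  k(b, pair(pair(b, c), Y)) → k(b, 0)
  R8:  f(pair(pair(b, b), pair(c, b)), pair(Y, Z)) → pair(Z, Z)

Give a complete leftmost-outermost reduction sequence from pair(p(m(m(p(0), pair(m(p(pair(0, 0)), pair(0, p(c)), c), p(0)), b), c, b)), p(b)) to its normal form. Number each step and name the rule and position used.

pair(p(p(0)), p(b))

1. pair(p(m(m(p(0), pair(m(p(pair(0, 0)), pair(0, p(c)), c), p(0)), b), c, b)), p(b))  →  pair(p(p(m(p(0), pair(m(p(pair(0, 0)), pair(0, p(c)), c), p(0)), b))), p(b))   [R3 at 1.1]
2. pair(p(p(m(p(0), pair(m(p(pair(0, 0)), pair(0, p(c)), c), p(0)), b))), p(b))  →  pair(p(p(m(p(pair(0, 0)), pair(0, p(c)), c))), p(b))   [R6 at 1.1.1]
3. pair(p(p(m(p(pair(0, 0)), pair(0, p(c)), c))), p(b))  →  pair(p(p(0)), p(b))   [R6 at 1.1.1]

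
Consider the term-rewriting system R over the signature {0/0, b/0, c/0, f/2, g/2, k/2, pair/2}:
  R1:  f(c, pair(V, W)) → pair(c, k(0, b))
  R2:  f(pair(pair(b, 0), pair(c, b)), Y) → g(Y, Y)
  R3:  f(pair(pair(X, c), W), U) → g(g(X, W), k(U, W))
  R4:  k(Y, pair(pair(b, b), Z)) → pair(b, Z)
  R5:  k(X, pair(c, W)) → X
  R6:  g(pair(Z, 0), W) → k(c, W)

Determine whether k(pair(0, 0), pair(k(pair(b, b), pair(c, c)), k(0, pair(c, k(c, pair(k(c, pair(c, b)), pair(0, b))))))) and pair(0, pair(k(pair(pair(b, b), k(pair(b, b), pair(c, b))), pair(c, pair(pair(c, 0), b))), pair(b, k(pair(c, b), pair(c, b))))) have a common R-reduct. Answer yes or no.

no — NF(t₁) = pair(b, 0), NF(t₂) = pair(0, pair(pair(pair(b, b), pair(b, b)), pair(b, pair(c, b))))

Reduce t₁ = k(pair(0, 0), pair(k(pair(b, b), pair(c, c)), k(0, pair(c, k(c, pair(k(c, pair(c, b)), pair(0, b))))))):
1. k(pair(0, 0), pair(k(pair(b, b), pair(c, c)), k(0, pair(c, k(c, pair(k(c, pair(c, b)), pair(0, b)))))))  →  k(pair(0, 0), pair(pair(b, b), k(0, pair(c, k(c, pair(k(c, pair(c, b)), pair(0, b)))))))   [R5 at 2.1]
2. k(pair(0, 0), pair(pair(b, b), k(0, pair(c, k(c, pair(k(c, pair(c, b)), pair(0, b)))))))  →  pair(b, k(0, pair(c, k(c, pair(k(c, pair(c, b)), pair(0, b))))))   [R4 at ε]
3. pair(b, k(0, pair(c, k(c, pair(k(c, pair(c, b)), pair(0, b))))))  →  pair(b, 0)   [R5 at 2]

Reduce t₂ = pair(0, pair(k(pair(pair(b, b), k(pair(b, b), pair(c, b))), pair(c, pair(pair(c, 0), b))), pair(b, k(pair(c, b), pair(c, b))))):
1. pair(0, pair(k(pair(pair(b, b), k(pair(b, b), pair(c, b))), pair(c, pair(pair(c, 0), b))), pair(b, k(pair(c, b), pair(c, b)))))  →  pair(0, pair(pair(pair(b, b), k(pair(b, b), pair(c, b))), pair(b, k(pair(c, b), pair(c, b)))))   [R5 at 2.1]
2. pair(0, pair(pair(pair(b, b), k(pair(b, b), pair(c, b))), pair(b, k(pair(c, b), pair(c, b)))))  →  pair(0, pair(pair(pair(b, b), pair(b, b)), pair(b, k(pair(c, b), pair(c, b)))))   [R5 at 2.1.2]
3. pair(0, pair(pair(pair(b, b), pair(b, b)), pair(b, k(pair(c, b), pair(c, b)))))  →  pair(0, pair(pair(pair(b, b), pair(b, b)), pair(b, pair(c, b))))   [R5 at 2.2.2]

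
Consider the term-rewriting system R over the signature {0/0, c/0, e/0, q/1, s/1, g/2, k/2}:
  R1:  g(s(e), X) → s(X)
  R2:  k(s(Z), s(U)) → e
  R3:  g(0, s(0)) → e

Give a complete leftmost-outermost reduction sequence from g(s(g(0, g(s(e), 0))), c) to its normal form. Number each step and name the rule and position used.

1. g(s(g(0, g(s(e), 0))), c)  →  g(s(g(0, s(0))), c)   [R1 at 1.1.2]
2. g(s(g(0, s(0))), c)  →  g(s(e), c)   [R3 at 1.1]
3. g(s(e), c)  →  s(c)   [R1 at ε]

s(c)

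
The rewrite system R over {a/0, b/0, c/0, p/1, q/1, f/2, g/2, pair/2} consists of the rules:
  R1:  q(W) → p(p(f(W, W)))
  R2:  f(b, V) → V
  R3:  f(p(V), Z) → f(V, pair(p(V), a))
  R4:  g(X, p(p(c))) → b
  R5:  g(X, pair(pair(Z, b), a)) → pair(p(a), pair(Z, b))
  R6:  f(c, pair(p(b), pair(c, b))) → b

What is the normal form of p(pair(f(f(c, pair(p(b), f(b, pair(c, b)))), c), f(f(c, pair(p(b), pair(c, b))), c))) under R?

p(pair(c, c))

1. p(pair(f(f(c, pair(p(b), f(b, pair(c, b)))), c), f(f(c, pair(p(b), pair(c, b))), c)))  →  p(pair(f(f(c, pair(p(b), pair(c, b))), c), f(f(c, pair(p(b), pair(c, b))), c)))   [R2 at 1.1.1.2.2]
2. p(pair(f(f(c, pair(p(b), pair(c, b))), c), f(f(c, pair(p(b), pair(c, b))), c)))  →  p(pair(f(b, c), f(f(c, pair(p(b), pair(c, b))), c)))   [R6 at 1.1.1]
3. p(pair(f(b, c), f(f(c, pair(p(b), pair(c, b))), c)))  →  p(pair(c, f(f(c, pair(p(b), pair(c, b))), c)))   [R2 at 1.1]
4. p(pair(c, f(f(c, pair(p(b), pair(c, b))), c)))  →  p(pair(c, f(b, c)))   [R6 at 1.2.1]
5. p(pair(c, f(b, c)))  →  p(pair(c, c))   [R2 at 1.2]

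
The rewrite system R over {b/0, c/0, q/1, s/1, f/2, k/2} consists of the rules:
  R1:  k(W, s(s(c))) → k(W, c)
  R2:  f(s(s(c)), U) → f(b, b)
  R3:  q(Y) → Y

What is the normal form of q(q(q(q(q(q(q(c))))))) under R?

1. q(q(q(q(q(q(q(c)))))))  →  q(q(q(q(q(q(c))))))   [R3 at ε]
2. q(q(q(q(q(q(c))))))  →  q(q(q(q(q(c)))))   [R3 at ε]
3. q(q(q(q(q(c)))))  →  q(q(q(q(c))))   [R3 at ε]
4. q(q(q(q(c))))  →  q(q(q(c)))   [R3 at ε]
5. q(q(q(c)))  →  q(q(c))   [R3 at ε]
6. q(q(c))  →  q(c)   [R3 at ε]
7. q(c)  →  c   [R3 at ε]

c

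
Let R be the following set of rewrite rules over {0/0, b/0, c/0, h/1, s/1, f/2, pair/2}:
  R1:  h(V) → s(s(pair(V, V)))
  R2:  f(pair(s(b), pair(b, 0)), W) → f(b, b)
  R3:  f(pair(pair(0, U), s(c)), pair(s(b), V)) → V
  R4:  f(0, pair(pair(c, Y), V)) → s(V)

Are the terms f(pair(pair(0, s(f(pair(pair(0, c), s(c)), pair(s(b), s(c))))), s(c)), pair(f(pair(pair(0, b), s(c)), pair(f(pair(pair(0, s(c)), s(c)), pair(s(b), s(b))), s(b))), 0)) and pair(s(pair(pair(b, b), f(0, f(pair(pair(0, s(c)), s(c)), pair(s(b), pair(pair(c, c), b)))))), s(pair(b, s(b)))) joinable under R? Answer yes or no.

Reduce t₁ = f(pair(pair(0, s(f(pair(pair(0, c), s(c)), pair(s(b), s(c))))), s(c)), pair(f(pair(pair(0, b), s(c)), pair(f(pair(pair(0, s(c)), s(c)), pair(s(b), s(b))), s(b))), 0)):
1. f(pair(pair(0, s(f(pair(pair(0, c), s(c)), pair(s(b), s(c))))), s(c)), pair(f(pair(pair(0, b), s(c)), pair(f(pair(pair(0, s(c)), s(c)), pair(s(b), s(b))), s(b))), 0))  →  f(pair(pair(0, s(s(c))), s(c)), pair(f(pair(pair(0, b), s(c)), pair(f(pair(pair(0, s(c)), s(c)), pair(s(b), s(b))), s(b))), 0))   [R3 at 1.1.2.1]
2. f(pair(pair(0, s(s(c))), s(c)), pair(f(pair(pair(0, b), s(c)), pair(f(pair(pair(0, s(c)), s(c)), pair(s(b), s(b))), s(b))), 0))  →  f(pair(pair(0, s(s(c))), s(c)), pair(f(pair(pair(0, b), s(c)), pair(s(b), s(b))), 0))   [R3 at 2.1.2.1]
3. f(pair(pair(0, s(s(c))), s(c)), pair(f(pair(pair(0, b), s(c)), pair(s(b), s(b))), 0))  →  f(pair(pair(0, s(s(c))), s(c)), pair(s(b), 0))   [R3 at 2.1]
4. f(pair(pair(0, s(s(c))), s(c)), pair(s(b), 0))  →  0   [R3 at ε]

Reduce t₂ = pair(s(pair(pair(b, b), f(0, f(pair(pair(0, s(c)), s(c)), pair(s(b), pair(pair(c, c), b)))))), s(pair(b, s(b)))):
1. pair(s(pair(pair(b, b), f(0, f(pair(pair(0, s(c)), s(c)), pair(s(b), pair(pair(c, c), b)))))), s(pair(b, s(b))))  →  pair(s(pair(pair(b, b), f(0, pair(pair(c, c), b)))), s(pair(b, s(b))))   [R3 at 1.1.2.2]
2. pair(s(pair(pair(b, b), f(0, pair(pair(c, c), b)))), s(pair(b, s(b))))  →  pair(s(pair(pair(b, b), s(b))), s(pair(b, s(b))))   [R4 at 1.1.2]

no — NF(t₁) = 0, NF(t₂) = pair(s(pair(pair(b, b), s(b))), s(pair(b, s(b))))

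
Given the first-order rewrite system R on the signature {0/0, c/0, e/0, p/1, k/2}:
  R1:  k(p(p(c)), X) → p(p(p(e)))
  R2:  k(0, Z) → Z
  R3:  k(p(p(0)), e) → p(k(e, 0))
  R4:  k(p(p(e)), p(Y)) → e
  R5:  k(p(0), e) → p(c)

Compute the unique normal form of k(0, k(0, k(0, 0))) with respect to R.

0

1. k(0, k(0, k(0, 0)))  →  k(0, k(0, 0))   [R2 at ε]
2. k(0, k(0, 0))  →  k(0, 0)   [R2 at ε]
3. k(0, 0)  →  0   [R2 at ε]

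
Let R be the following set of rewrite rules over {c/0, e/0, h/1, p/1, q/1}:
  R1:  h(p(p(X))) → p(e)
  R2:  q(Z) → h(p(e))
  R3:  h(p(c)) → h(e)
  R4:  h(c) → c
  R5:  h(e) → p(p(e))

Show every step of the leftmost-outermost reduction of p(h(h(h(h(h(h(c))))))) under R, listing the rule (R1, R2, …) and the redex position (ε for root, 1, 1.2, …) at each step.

p(c)

1. p(h(h(h(h(h(h(c)))))))  →  p(h(h(h(h(h(c))))))   [R4 at 1.1.1.1.1.1]
2. p(h(h(h(h(h(c))))))  →  p(h(h(h(h(c)))))   [R4 at 1.1.1.1.1]
3. p(h(h(h(h(c)))))  →  p(h(h(h(c))))   [R4 at 1.1.1.1]
4. p(h(h(h(c))))  →  p(h(h(c)))   [R4 at 1.1.1]
5. p(h(h(c)))  →  p(h(c))   [R4 at 1.1]
6. p(h(c))  →  p(c)   [R4 at 1]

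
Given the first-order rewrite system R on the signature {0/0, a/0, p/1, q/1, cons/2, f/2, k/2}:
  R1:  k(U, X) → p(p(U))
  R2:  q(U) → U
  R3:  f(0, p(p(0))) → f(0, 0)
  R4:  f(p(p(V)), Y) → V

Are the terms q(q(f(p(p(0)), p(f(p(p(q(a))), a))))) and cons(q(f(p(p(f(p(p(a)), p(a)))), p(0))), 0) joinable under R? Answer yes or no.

no — NF(t₁) = 0, NF(t₂) = cons(a, 0)

Reduce t₁ = q(q(f(p(p(0)), p(f(p(p(q(a))), a))))):
1. q(q(f(p(p(0)), p(f(p(p(q(a))), a)))))  →  q(f(p(p(0)), p(f(p(p(q(a))), a))))   [R2 at ε]
2. q(f(p(p(0)), p(f(p(p(q(a))), a))))  →  f(p(p(0)), p(f(p(p(q(a))), a)))   [R2 at ε]
3. f(p(p(0)), p(f(p(p(q(a))), a)))  →  0   [R4 at ε]

Reduce t₂ = cons(q(f(p(p(f(p(p(a)), p(a)))), p(0))), 0):
1. cons(q(f(p(p(f(p(p(a)), p(a)))), p(0))), 0)  →  cons(f(p(p(f(p(p(a)), p(a)))), p(0)), 0)   [R2 at 1]
2. cons(f(p(p(f(p(p(a)), p(a)))), p(0)), 0)  →  cons(f(p(p(a)), p(a)), 0)   [R4 at 1]
3. cons(f(p(p(a)), p(a)), 0)  →  cons(a, 0)   [R4 at 1]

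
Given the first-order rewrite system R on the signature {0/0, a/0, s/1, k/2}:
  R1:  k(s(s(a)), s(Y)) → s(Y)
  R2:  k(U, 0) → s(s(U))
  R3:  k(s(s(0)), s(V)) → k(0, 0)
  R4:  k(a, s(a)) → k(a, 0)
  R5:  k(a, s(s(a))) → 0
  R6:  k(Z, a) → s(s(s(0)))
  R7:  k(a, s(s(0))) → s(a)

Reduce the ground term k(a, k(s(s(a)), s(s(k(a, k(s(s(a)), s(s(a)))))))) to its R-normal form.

s(a)

1. k(a, k(s(s(a)), s(s(k(a, k(s(s(a)), s(s(a))))))))  →  k(a, s(s(k(a, k(s(s(a)), s(s(a)))))))   [R1 at 2]
2. k(a, s(s(k(a, k(s(s(a)), s(s(a)))))))  →  k(a, s(s(k(a, s(s(a))))))   [R1 at 2.1.1.2]
3. k(a, s(s(k(a, s(s(a))))))  →  k(a, s(s(0)))   [R5 at 2.1.1]
4. k(a, s(s(0)))  →  s(a)   [R7 at ε]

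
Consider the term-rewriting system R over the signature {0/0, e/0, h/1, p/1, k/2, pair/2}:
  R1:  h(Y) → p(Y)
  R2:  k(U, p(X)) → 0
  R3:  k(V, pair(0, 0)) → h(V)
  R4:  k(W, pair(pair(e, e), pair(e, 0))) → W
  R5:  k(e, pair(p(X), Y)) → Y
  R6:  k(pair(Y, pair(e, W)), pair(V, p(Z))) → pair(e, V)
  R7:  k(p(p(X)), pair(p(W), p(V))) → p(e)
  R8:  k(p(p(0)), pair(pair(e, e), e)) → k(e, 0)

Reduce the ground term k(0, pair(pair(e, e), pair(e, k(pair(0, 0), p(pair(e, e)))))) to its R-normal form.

1. k(0, pair(pair(e, e), pair(e, k(pair(0, 0), p(pair(e, e))))))  →  k(0, pair(pair(e, e), pair(e, 0)))   [R2 at 2.2.2]
2. k(0, pair(pair(e, e), pair(e, 0)))  →  0   [R4 at ε]

0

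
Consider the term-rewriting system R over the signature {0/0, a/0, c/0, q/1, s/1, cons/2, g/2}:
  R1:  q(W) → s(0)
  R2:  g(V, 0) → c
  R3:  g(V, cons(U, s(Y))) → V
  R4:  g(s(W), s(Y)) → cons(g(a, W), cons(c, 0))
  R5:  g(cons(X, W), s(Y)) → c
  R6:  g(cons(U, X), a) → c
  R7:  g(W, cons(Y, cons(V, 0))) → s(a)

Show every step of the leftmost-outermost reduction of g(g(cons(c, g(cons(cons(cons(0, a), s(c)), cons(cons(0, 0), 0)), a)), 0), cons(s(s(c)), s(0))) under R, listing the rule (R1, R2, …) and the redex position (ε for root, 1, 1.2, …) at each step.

c

1. g(g(cons(c, g(cons(cons(cons(0, a), s(c)), cons(cons(0, 0), 0)), a)), 0), cons(s(s(c)), s(0)))  →  g(cons(c, g(cons(cons(cons(0, a), s(c)), cons(cons(0, 0), 0)), a)), 0)   [R3 at ε]
2. g(cons(c, g(cons(cons(cons(0, a), s(c)), cons(cons(0, 0), 0)), a)), 0)  →  c   [R2 at ε]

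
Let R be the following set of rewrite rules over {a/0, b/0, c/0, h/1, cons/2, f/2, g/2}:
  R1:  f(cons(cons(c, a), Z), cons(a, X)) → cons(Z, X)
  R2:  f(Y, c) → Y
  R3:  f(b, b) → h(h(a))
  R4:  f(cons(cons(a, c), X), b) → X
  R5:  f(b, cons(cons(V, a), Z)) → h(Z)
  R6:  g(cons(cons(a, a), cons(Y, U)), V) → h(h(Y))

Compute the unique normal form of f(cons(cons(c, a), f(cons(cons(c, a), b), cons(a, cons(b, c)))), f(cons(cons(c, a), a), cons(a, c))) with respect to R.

cons(cons(b, cons(b, c)), c)

1. f(cons(cons(c, a), f(cons(cons(c, a), b), cons(a, cons(b, c)))), f(cons(cons(c, a), a), cons(a, c)))  →  f(cons(cons(c, a), cons(b, cons(b, c))), f(cons(cons(c, a), a), cons(a, c)))   [R1 at 1.2]
2. f(cons(cons(c, a), cons(b, cons(b, c))), f(cons(cons(c, a), a), cons(a, c)))  →  f(cons(cons(c, a), cons(b, cons(b, c))), cons(a, c))   [R1 at 2]
3. f(cons(cons(c, a), cons(b, cons(b, c))), cons(a, c))  →  cons(cons(b, cons(b, c)), c)   [R1 at ε]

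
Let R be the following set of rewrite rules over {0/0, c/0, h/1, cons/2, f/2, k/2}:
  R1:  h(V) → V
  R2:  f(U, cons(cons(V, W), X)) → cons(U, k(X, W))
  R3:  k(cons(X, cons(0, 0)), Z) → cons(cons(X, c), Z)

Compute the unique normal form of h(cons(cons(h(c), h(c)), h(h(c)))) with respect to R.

cons(cons(c, c), c)

1. h(cons(cons(h(c), h(c)), h(h(c))))  →  cons(cons(h(c), h(c)), h(h(c)))   [R1 at ε]
2. cons(cons(h(c), h(c)), h(h(c)))  →  cons(cons(c, h(c)), h(h(c)))   [R1 at 1.1]
3. cons(cons(c, h(c)), h(h(c)))  →  cons(cons(c, c), h(h(c)))   [R1 at 1.2]
4. cons(cons(c, c), h(h(c)))  →  cons(cons(c, c), h(c))   [R1 at 2]
5. cons(cons(c, c), h(c))  →  cons(cons(c, c), c)   [R1 at 2]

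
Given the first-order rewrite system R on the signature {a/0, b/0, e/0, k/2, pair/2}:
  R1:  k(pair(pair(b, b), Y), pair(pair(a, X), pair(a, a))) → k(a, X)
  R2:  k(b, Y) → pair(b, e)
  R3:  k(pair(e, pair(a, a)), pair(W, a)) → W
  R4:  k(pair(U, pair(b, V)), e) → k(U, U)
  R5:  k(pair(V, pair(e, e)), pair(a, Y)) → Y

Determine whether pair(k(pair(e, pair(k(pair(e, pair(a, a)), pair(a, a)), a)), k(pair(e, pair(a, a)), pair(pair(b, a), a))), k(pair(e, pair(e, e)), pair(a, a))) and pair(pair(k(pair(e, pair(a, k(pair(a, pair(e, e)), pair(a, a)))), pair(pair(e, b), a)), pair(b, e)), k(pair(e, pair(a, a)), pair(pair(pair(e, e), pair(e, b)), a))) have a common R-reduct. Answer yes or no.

Reduce t₁ = pair(k(pair(e, pair(k(pair(e, pair(a, a)), pair(a, a)), a)), k(pair(e, pair(a, a)), pair(pair(b, a), a))), k(pair(e, pair(e, e)), pair(a, a))):
1. pair(k(pair(e, pair(k(pair(e, pair(a, a)), pair(a, a)), a)), k(pair(e, pair(a, a)), pair(pair(b, a), a))), k(pair(e, pair(e, e)), pair(a, a)))  →  pair(k(pair(e, pair(a, a)), k(pair(e, pair(a, a)), pair(pair(b, a), a))), k(pair(e, pair(e, e)), pair(a, a)))   [R3 at 1.1.2.1]
2. pair(k(pair(e, pair(a, a)), k(pair(e, pair(a, a)), pair(pair(b, a), a))), k(pair(e, pair(e, e)), pair(a, a)))  →  pair(k(pair(e, pair(a, a)), pair(b, a)), k(pair(e, pair(e, e)), pair(a, a)))   [R3 at 1.2]
3. pair(k(pair(e, pair(a, a)), pair(b, a)), k(pair(e, pair(e, e)), pair(a, a)))  →  pair(b, k(pair(e, pair(e, e)), pair(a, a)))   [R3 at 1]
4. pair(b, k(pair(e, pair(e, e)), pair(a, a)))  →  pair(b, a)   [R5 at 2]

Reduce t₂ = pair(pair(k(pair(e, pair(a, k(pair(a, pair(e, e)), pair(a, a)))), pair(pair(e, b), a)), pair(b, e)), k(pair(e, pair(a, a)), pair(pair(pair(e, e), pair(e, b)), a))):
1. pair(pair(k(pair(e, pair(a, k(pair(a, pair(e, e)), pair(a, a)))), pair(pair(e, b), a)), pair(b, e)), k(pair(e, pair(a, a)), pair(pair(pair(e, e), pair(e, b)), a)))  →  pair(pair(k(pair(e, pair(a, a)), pair(pair(e, b), a)), pair(b, e)), k(pair(e, pair(a, a)), pair(pair(pair(e, e), pair(e, b)), a)))   [R5 at 1.1.1.2.2]
2. pair(pair(k(pair(e, pair(a, a)), pair(pair(e, b), a)), pair(b, e)), k(pair(e, pair(a, a)), pair(pair(pair(e, e), pair(e, b)), a)))  →  pair(pair(pair(e, b), pair(b, e)), k(pair(e, pair(a, a)), pair(pair(pair(e, e), pair(e, b)), a)))   [R3 at 1.1]
3. pair(pair(pair(e, b), pair(b, e)), k(pair(e, pair(a, a)), pair(pair(pair(e, e), pair(e, b)), a)))  →  pair(pair(pair(e, b), pair(b, e)), pair(pair(e, e), pair(e, b)))   [R3 at 2]

no — NF(t₁) = pair(b, a), NF(t₂) = pair(pair(pair(e, b), pair(b, e)), pair(pair(e, e), pair(e, b)))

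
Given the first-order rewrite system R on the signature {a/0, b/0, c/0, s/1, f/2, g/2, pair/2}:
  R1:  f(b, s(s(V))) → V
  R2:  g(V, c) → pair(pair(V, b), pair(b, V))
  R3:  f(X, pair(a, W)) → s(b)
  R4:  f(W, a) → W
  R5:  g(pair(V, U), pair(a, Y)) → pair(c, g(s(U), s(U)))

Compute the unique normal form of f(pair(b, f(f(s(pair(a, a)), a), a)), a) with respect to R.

1. f(pair(b, f(f(s(pair(a, a)), a), a)), a)  →  pair(b, f(f(s(pair(a, a)), a), a))   [R4 at ε]
2. pair(b, f(f(s(pair(a, a)), a), a))  →  pair(b, f(s(pair(a, a)), a))   [R4 at 2]
3. pair(b, f(s(pair(a, a)), a))  →  pair(b, s(pair(a, a)))   [R4 at 2]

pair(b, s(pair(a, a)))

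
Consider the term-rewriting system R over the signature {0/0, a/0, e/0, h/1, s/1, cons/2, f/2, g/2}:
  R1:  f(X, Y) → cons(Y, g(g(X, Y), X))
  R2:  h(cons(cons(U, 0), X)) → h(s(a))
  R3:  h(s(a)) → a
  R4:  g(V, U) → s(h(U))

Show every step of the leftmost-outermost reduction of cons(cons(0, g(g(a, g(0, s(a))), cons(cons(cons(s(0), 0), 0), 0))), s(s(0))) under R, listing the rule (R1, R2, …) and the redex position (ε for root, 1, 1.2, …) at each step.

1. cons(cons(0, g(g(a, g(0, s(a))), cons(cons(cons(s(0), 0), 0), 0))), s(s(0)))  →  cons(cons(0, s(h(cons(cons(cons(s(0), 0), 0), 0)))), s(s(0)))   [R4 at 1.2]
2. cons(cons(0, s(h(cons(cons(cons(s(0), 0), 0), 0)))), s(s(0)))  →  cons(cons(0, s(h(s(a)))), s(s(0)))   [R2 at 1.2.1]
3. cons(cons(0, s(h(s(a)))), s(s(0)))  →  cons(cons(0, s(a)), s(s(0)))   [R3 at 1.2.1]

cons(cons(0, s(a)), s(s(0)))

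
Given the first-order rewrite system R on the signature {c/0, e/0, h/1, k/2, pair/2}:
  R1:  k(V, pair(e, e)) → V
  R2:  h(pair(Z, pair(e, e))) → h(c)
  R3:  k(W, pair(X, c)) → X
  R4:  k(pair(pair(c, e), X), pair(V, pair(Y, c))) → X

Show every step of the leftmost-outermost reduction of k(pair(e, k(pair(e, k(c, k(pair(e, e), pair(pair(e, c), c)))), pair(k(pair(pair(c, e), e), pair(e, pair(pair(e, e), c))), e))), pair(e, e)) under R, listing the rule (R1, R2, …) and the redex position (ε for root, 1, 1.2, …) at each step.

1. k(pair(e, k(pair(e, k(c, k(pair(e, e), pair(pair(e, c), c)))), pair(k(pair(pair(c, e), e), pair(e, pair(pair(e, e), c))), e))), pair(e, e))  →  pair(e, k(pair(e, k(c, k(pair(e, e), pair(pair(e, c), c)))), pair(k(pair(pair(c, e), e), pair(e, pair(pair(e, e), c))), e)))   [R1 at ε]
2. pair(e, k(pair(e, k(c, k(pair(e, e), pair(pair(e, c), c)))), pair(k(pair(pair(c, e), e), pair(e, pair(pair(e, e), c))), e)))  →  pair(e, k(pair(e, k(c, pair(e, c))), pair(k(pair(pair(c, e), e), pair(e, pair(pair(e, e), c))), e)))   [R3 at 2.1.2.2]
3. pair(e, k(pair(e, k(c, pair(e, c))), pair(k(pair(pair(c, e), e), pair(e, pair(pair(e, e), c))), e)))  →  pair(e, k(pair(e, e), pair(k(pair(pair(c, e), e), pair(e, pair(pair(e, e), c))), e)))   [R3 at 2.1.2]
4. pair(e, k(pair(e, e), pair(k(pair(pair(c, e), e), pair(e, pair(pair(e, e), c))), e)))  →  pair(e, k(pair(e, e), pair(e, e)))   [R4 at 2.2.1]
5. pair(e, k(pair(e, e), pair(e, e)))  →  pair(e, pair(e, e))   [R1 at 2]

pair(e, pair(e, e))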